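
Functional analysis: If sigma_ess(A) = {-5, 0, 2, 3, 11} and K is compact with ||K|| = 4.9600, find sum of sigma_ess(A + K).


By Weyl's theorem, the essential spectrum is invariant under compact perturbations.
sigma_ess(A + K) = sigma_ess(A) = {-5, 0, 2, 3, 11}
Sum = -5 + 0 + 2 + 3 + 11 = 11

11


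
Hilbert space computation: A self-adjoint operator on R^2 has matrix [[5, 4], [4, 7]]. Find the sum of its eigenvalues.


For a self-adjoint (symmetric) matrix, the eigenvalues are real.
The sum of eigenvalues equals the trace of the matrix.
trace = 5 + 7 = 12

12


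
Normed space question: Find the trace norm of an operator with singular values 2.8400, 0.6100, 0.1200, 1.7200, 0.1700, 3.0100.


The nuclear norm is the sum of all singular values.
||T||_1 = 2.8400 + 0.6100 + 0.1200 + 1.7200 + 0.1700 + 3.0100
= 8.4700

8.4700


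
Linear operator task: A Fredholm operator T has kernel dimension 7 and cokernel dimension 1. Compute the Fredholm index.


The Fredholm index is defined as ind(T) = dim(ker T) - dim(coker T)
= 7 - 1
= 6

6


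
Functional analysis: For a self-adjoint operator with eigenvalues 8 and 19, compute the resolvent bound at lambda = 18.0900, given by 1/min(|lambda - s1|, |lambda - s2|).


dist(18.0900, {8, 19}) = min(|18.0900 - 8|, |18.0900 - 19|)
= min(10.0900, 0.9100) = 0.9100
Resolvent bound = 1/0.9100 = 1.0989

1.0989


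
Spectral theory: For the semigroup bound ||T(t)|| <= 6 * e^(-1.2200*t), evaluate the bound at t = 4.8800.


||T(4.8800)|| <= 6 * exp(-1.2200 * 4.8800)
= 6 * exp(-5.9536)
= 6 * 0.0026
= 0.0156

0.0156


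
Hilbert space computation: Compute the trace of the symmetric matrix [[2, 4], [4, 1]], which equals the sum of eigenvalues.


For a self-adjoint (symmetric) matrix, the eigenvalues are real.
The sum of eigenvalues equals the trace of the matrix.
trace = 2 + 1 = 3

3


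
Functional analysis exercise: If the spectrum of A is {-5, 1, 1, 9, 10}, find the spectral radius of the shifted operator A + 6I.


Spectrum of A + 6I = {1, 7, 7, 15, 16}
Spectral radius = max |lambda| over the shifted spectrum
= max(1, 7, 7, 15, 16) = 16

16


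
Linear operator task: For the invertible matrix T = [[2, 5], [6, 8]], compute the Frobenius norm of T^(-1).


det(T) = 2*8 - 5*6 = -14
T^(-1) = (1/-14) * [[8, -5], [-6, 2]] = [[-0.5714, 0.3571], [0.4286, -0.1429]]
||T^(-1)||_F^2 = (-0.5714)^2 + 0.3571^2 + 0.4286^2 + (-0.1429)^2 = 0.6582
||T^(-1)||_F = sqrt(0.6582) = 0.8113

0.8113


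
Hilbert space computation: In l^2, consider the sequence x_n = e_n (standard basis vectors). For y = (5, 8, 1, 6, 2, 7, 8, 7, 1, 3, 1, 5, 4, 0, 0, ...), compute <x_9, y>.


x_9 = e_9 is the standard basis vector with 1 in position 9.
<x_9, y> = y_9 = 1
As n -> infinity, <x_n, y> -> 0, confirming weak convergence of (x_n) to 0.

1


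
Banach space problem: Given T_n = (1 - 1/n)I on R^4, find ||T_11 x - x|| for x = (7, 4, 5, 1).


T_11 x - x = (1 - 1/11)x - x = -x/11
||x|| = sqrt(91) = 9.5394
||T_11 x - x|| = ||x||/11 = 9.5394/11 = 0.8672

0.8672


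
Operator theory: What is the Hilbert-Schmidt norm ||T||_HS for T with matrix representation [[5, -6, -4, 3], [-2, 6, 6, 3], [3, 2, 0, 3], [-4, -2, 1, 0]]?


The Hilbert-Schmidt norm is sqrt(sum of squares of all entries).
Sum of squares = 5^2 + (-6)^2 + (-4)^2 + 3^2 + (-2)^2 + 6^2 + 6^2 + 3^2 + 3^2 + 2^2 + 0^2 + 3^2 + (-4)^2 + (-2)^2 + 1^2 + 0^2
= 25 + 36 + 16 + 9 + 4 + 36 + 36 + 9 + 9 + 4 + 0 + 9 + 16 + 4 + 1 + 0 = 214
||T||_HS = sqrt(214) = 14.6287

14.6287


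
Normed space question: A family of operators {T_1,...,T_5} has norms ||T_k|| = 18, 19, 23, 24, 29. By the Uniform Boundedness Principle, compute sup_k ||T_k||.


By the Uniform Boundedness Principle, the supremum of norms is finite.
sup_k ||T_k|| = max(18, 19, 23, 24, 29) = 29

29


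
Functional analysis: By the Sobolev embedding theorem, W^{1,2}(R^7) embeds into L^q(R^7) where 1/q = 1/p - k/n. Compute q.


Using the Sobolev embedding formula: 1/q = 1/p - k/n
1/q = 1/2 - 1/7 = 5/14
q = 1/(5/14) = 14/5 = 2.8000

2.8000


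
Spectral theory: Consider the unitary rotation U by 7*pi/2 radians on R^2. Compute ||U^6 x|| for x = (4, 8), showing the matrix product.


U is a rotation by theta = 7*pi/2
U^6 = rotation by 6*theta = 42*pi/2 = 2*pi/2 (mod 2*pi)
cos(2*pi/2) = -1.0000, sin(2*pi/2) = 0.0000
U^6 x = (-1.0000 * 4 - 0.0000 * 8, 0.0000 * 4 + -1.0000 * 8)
= (-4.0000, -8.0000)
||U^6 x|| = sqrt((-4.0000)^2 + (-8.0000)^2) = sqrt(80.0000) = 8.9443

8.9443


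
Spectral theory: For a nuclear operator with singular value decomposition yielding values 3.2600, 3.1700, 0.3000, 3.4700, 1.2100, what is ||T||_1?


The nuclear norm is the sum of all singular values.
||T||_1 = 3.2600 + 3.1700 + 0.3000 + 3.4700 + 1.2100
= 11.4100

11.4100


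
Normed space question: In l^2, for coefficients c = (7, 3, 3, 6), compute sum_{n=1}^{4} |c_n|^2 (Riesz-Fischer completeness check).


sum |c_n|^2 = 7^2 + 3^2 + 3^2 + 6^2
= 49 + 9 + 9 + 36
= 103

103


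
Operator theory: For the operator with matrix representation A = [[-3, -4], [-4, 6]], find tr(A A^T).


trace(A * A^T) = sum of squares of all entries
= (-3)^2 + (-4)^2 + (-4)^2 + 6^2
= 9 + 16 + 16 + 36
= 77

77


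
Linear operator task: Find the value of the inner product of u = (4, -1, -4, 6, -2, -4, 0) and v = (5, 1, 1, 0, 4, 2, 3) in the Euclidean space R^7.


Computing the standard inner product <u, v> = sum u_i * v_i
= 4*5 + -1*1 + -4*1 + 6*0 + -2*4 + -4*2 + 0*3
= 20 + -1 + -4 + 0 + -8 + -8 + 0
= -1

-1


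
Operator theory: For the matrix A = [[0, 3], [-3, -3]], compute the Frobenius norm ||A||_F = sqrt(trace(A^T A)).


||A||_F^2 = sum a_ij^2
= 0^2 + 3^2 + (-3)^2 + (-3)^2
= 0 + 9 + 9 + 9 = 27
||A||_F = sqrt(27) = 5.1962

5.1962


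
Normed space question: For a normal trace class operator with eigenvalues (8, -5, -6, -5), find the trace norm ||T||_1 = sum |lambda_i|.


For a normal operator, singular values equal |eigenvalues|.
Trace norm = sum |lambda_i| = 8 + 5 + 6 + 5
= 24

24


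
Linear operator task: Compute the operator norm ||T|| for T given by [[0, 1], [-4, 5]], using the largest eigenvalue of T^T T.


A^T A = [[16, -20], [-20, 26]]
trace(A^T A) = 42, det(A^T A) = 16
discriminant = 42^2 - 4*16 = 1700
Largest eigenvalue of A^T A = (trace + sqrt(disc))/2 = 41.6155
||T|| = sqrt(41.6155) = 6.4510

6.4510


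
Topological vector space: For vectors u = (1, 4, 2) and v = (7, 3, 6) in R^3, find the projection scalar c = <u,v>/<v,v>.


Computing <u,v> = 1*7 + 4*3 + 2*6 = 31
Computing <v,v> = 7^2 + 3^2 + 6^2 = 94
Projection coefficient = 31/94 = 0.3298

0.3298


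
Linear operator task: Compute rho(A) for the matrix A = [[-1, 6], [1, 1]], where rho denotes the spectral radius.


For a 2x2 matrix, eigenvalues satisfy lambda^2 - (trace)*lambda + det = 0
trace = -1 + 1 = 0
det = -1*1 - 6*1 = -7
discriminant = 0^2 - 4*(-7) = 28
spectral radius = max |eigenvalue| = 2.6458

2.6458


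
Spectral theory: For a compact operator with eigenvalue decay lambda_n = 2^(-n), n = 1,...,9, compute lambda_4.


The eigenvalue formula gives lambda_4 = 1/2^4
= 1/16
= 0.0625

0.0625


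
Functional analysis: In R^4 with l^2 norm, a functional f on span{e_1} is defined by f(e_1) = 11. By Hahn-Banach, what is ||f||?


The norm of f is given by ||f|| = sup_{||x||=1} |f(x)|.
On span{e_1}, ||e_1|| = 1, so ||f|| = |f(e_1)| / ||e_1||
= |11| / 1 = 11.0000

11.0000


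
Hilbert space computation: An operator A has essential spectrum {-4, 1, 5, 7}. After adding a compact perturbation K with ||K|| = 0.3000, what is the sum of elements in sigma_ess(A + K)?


By Weyl's theorem, the essential spectrum is invariant under compact perturbations.
sigma_ess(A + K) = sigma_ess(A) = {-4, 1, 5, 7}
Sum = -4 + 1 + 5 + 7 = 9

9


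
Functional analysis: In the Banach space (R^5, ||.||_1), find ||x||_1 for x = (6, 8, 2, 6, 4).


The l^1 norm equals the sum of absolute values of all components.
||x||_1 = 6 + 8 + 2 + 6 + 4
= 26

26.0000


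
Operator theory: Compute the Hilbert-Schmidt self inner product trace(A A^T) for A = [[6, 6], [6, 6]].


trace(A * A^T) = sum of squares of all entries
= 6^2 + 6^2 + 6^2 + 6^2
= 36 + 36 + 36 + 36
= 144

144


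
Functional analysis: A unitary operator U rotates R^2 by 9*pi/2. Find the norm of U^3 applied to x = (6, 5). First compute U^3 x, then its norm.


U is a rotation by theta = 9*pi/2
U^3 = rotation by 3*theta = 27*pi/2 = 3*pi/2 (mod 2*pi)
cos(3*pi/2) = 0.0000, sin(3*pi/2) = -1.0000
U^3 x = (0.0000 * 6 - -1.0000 * 5, -1.0000 * 6 + 0.0000 * 5)
= (5.0000, -6.0000)
||U^3 x|| = sqrt(5.0000^2 + (-6.0000)^2) = sqrt(61.0000) = 7.8102

7.8102


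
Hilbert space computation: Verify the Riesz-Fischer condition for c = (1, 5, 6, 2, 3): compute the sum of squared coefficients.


sum |c_n|^2 = 1^2 + 5^2 + 6^2 + 2^2 + 3^2
= 1 + 25 + 36 + 4 + 9
= 75

75


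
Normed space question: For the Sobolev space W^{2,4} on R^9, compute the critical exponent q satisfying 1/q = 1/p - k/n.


Using the Sobolev embedding formula: 1/q = 1/p - k/n
1/q = 1/4 - 2/9 = 1/36
q = 1/(1/36) = 36

36.0000


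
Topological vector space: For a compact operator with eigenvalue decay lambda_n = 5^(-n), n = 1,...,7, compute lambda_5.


The eigenvalue formula gives lambda_5 = 1/5^5
= 1/3125
= 3.2000e-04

3.2000e-04


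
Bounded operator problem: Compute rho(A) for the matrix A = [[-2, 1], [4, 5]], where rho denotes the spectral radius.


For a 2x2 matrix, eigenvalues satisfy lambda^2 - (trace)*lambda + det = 0
trace = -2 + 5 = 3
det = -2*5 - 1*4 = -14
discriminant = 3^2 - 4*(-14) = 65
spectral radius = max |eigenvalue| = 5.5311

5.5311


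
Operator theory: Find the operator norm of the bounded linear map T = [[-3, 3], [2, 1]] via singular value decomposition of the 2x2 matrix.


A^T A = [[13, -7], [-7, 10]]
trace(A^T A) = 23, det(A^T A) = 81
discriminant = 23^2 - 4*81 = 205
Largest eigenvalue of A^T A = (trace + sqrt(disc))/2 = 18.6589
||T|| = sqrt(18.6589) = 4.3196

4.3196


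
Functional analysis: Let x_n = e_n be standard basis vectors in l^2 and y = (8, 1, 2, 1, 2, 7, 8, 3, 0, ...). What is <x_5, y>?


x_5 = e_5 is the standard basis vector with 1 in position 5.
<x_5, y> = y_5 = 2
As n -> infinity, <x_n, y> -> 0, confirming weak convergence of (x_n) to 0.

2


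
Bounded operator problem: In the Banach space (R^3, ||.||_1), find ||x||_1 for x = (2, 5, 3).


The l^1 norm equals the sum of absolute values of all components.
||x||_1 = 2 + 5 + 3
= 10

10.0000


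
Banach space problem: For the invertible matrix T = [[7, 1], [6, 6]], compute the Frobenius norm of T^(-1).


det(T) = 7*6 - 1*6 = 36
T^(-1) = (1/36) * [[6, -1], [-6, 7]] = [[0.1667, -0.0278], [-0.1667, 0.1944]]
||T^(-1)||_F^2 = 0.1667^2 + (-0.0278)^2 + (-0.1667)^2 + 0.1944^2 = 0.0941
||T^(-1)||_F = sqrt(0.0941) = 0.3068

0.3068


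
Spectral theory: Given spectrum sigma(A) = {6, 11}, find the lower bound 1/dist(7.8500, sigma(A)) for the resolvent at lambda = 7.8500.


dist(7.8500, {6, 11}) = min(|7.8500 - 6|, |7.8500 - 11|)
= min(1.8500, 3.1500) = 1.8500
Resolvent bound = 1/1.8500 = 0.5405

0.5405


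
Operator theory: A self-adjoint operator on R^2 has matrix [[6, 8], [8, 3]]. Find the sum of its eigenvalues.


For a self-adjoint (symmetric) matrix, the eigenvalues are real.
The sum of eigenvalues equals the trace of the matrix.
trace = 6 + 3 = 9

9


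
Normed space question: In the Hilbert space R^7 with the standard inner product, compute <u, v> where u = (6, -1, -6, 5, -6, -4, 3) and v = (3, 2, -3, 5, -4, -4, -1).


Computing the standard inner product <u, v> = sum u_i * v_i
= 6*3 + -1*2 + -6*-3 + 5*5 + -6*-4 + -4*-4 + 3*-1
= 18 + -2 + 18 + 25 + 24 + 16 + -3
= 96

96


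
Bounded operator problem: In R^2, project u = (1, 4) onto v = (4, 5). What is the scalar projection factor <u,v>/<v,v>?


Computing <u,v> = 1*4 + 4*5 = 24
Computing <v,v> = 4^2 + 5^2 = 41
Projection coefficient = 24/41 = 0.5854

0.5854


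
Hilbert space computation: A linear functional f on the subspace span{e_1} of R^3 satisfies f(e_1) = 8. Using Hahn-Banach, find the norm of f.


The norm of f is given by ||f|| = sup_{||x||=1} |f(x)|.
On span{e_1}, ||e_1|| = 1, so ||f|| = |f(e_1)| / ||e_1||
= |8| / 1 = 8.0000

8.0000


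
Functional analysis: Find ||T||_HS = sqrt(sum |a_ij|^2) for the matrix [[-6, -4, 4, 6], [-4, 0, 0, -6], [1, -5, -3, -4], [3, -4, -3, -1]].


The Hilbert-Schmidt norm is sqrt(sum of squares of all entries).
Sum of squares = (-6)^2 + (-4)^2 + 4^2 + 6^2 + (-4)^2 + 0^2 + 0^2 + (-6)^2 + 1^2 + (-5)^2 + (-3)^2 + (-4)^2 + 3^2 + (-4)^2 + (-3)^2 + (-1)^2
= 36 + 16 + 16 + 36 + 16 + 0 + 0 + 36 + 1 + 25 + 9 + 16 + 9 + 16 + 9 + 1 = 242
||T||_HS = sqrt(242) = 15.5563

15.5563


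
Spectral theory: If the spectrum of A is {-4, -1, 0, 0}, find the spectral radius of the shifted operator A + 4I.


Spectrum of A + 4I = {0, 3, 4, 4}
Spectral radius = max |lambda| over the shifted spectrum
= max(0, 3, 4, 4) = 4

4


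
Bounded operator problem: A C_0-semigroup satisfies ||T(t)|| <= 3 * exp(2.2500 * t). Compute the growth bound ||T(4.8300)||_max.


||T(4.8300)|| <= 3 * exp(2.2500 * 4.8300)
= 3 * exp(10.8675)
= 3 * 52443.9364
= 157331.8092

157331.8092


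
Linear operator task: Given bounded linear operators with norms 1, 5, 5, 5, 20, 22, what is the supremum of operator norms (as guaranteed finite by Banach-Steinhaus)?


By the Uniform Boundedness Principle, the supremum of norms is finite.
sup_k ||T_k|| = max(1, 5, 5, 5, 20, 22) = 22

22


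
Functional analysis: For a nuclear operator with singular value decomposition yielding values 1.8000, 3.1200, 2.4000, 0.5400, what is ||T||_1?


The nuclear norm is the sum of all singular values.
||T||_1 = 1.8000 + 3.1200 + 2.4000 + 0.5400
= 7.8600

7.8600


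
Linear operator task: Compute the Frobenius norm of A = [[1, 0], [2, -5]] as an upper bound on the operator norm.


||A||_F^2 = sum a_ij^2
= 1^2 + 0^2 + 2^2 + (-5)^2
= 1 + 0 + 4 + 25 = 30
||A||_F = sqrt(30) = 5.4772

5.4772


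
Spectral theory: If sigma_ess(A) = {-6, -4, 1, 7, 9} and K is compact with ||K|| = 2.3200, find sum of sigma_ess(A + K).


By Weyl's theorem, the essential spectrum is invariant under compact perturbations.
sigma_ess(A + K) = sigma_ess(A) = {-6, -4, 1, 7, 9}
Sum = -6 + -4 + 1 + 7 + 9 = 7

7


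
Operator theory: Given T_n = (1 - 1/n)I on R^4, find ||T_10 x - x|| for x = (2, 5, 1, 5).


T_10 x - x = (1 - 1/10)x - x = -x/10
||x|| = sqrt(55) = 7.4162
||T_10 x - x|| = ||x||/10 = 7.4162/10 = 0.7416

0.7416


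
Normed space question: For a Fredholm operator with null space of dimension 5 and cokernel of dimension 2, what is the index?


The Fredholm index is defined as ind(T) = dim(ker T) - dim(coker T)
= 5 - 2
= 3

3


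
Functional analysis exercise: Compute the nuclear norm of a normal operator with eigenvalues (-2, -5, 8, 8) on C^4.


For a normal operator, singular values equal |eigenvalues|.
Trace norm = sum |lambda_i| = 2 + 5 + 8 + 8
= 23

23


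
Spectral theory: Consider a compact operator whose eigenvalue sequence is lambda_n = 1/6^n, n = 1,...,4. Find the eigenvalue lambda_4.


The eigenvalue formula gives lambda_4 = 1/6^4
= 1/1296
= 7.7160e-04

7.7160e-04


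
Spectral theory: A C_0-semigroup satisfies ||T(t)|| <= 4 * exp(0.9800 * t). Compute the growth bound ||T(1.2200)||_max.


||T(1.2200)|| <= 4 * exp(0.9800 * 1.2200)
= 4 * exp(1.1956)
= 4 * 3.3055
= 13.2222

13.2222


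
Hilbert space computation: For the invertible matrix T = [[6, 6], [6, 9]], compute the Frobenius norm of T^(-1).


det(T) = 6*9 - 6*6 = 18
T^(-1) = (1/18) * [[9, -6], [-6, 6]] = [[0.5000, -0.3333], [-0.3333, 0.3333]]
||T^(-1)||_F^2 = 0.5000^2 + (-0.3333)^2 + (-0.3333)^2 + 0.3333^2 = 0.5833
||T^(-1)||_F = sqrt(0.5833) = 0.7638

0.7638


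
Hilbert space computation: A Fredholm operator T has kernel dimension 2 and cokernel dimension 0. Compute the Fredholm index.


The Fredholm index is defined as ind(T) = dim(ker T) - dim(coker T)
= 2 - 0
= 2

2


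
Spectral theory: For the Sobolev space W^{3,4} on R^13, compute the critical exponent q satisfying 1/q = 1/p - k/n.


Using the Sobolev embedding formula: 1/q = 1/p - k/n
1/q = 1/4 - 3/13 = 1/52
q = 1/(1/52) = 52

52.0000


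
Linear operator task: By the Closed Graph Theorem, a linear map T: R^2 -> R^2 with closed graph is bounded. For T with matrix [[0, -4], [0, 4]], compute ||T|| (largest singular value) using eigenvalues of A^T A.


A^T A = [[0, 0], [0, 32]]
trace(A^T A) = 32, det(A^T A) = 0
discriminant = 32^2 - 4*0 = 1024
Largest eigenvalue of A^T A = (trace + sqrt(disc))/2 = 32.0000
||T|| = sqrt(32.0000) = 5.6569

5.6569


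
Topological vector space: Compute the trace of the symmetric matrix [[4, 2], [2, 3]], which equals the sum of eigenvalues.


For a self-adjoint (symmetric) matrix, the eigenvalues are real.
The sum of eigenvalues equals the trace of the matrix.
trace = 4 + 3 = 7

7


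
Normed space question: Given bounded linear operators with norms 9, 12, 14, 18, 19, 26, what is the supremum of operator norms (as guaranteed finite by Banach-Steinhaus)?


By the Uniform Boundedness Principle, the supremum of norms is finite.
sup_k ||T_k|| = max(9, 12, 14, 18, 19, 26) = 26

26


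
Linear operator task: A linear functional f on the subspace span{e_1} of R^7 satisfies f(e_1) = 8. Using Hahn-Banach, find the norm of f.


The norm of f is given by ||f|| = sup_{||x||=1} |f(x)|.
On span{e_1}, ||e_1|| = 1, so ||f|| = |f(e_1)| / ||e_1||
= |8| / 1 = 8.0000

8.0000


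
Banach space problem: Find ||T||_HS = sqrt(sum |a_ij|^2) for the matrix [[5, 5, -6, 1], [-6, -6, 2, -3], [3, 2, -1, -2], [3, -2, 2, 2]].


The Hilbert-Schmidt norm is sqrt(sum of squares of all entries).
Sum of squares = 5^2 + 5^2 + (-6)^2 + 1^2 + (-6)^2 + (-6)^2 + 2^2 + (-3)^2 + 3^2 + 2^2 + (-1)^2 + (-2)^2 + 3^2 + (-2)^2 + 2^2 + 2^2
= 25 + 25 + 36 + 1 + 36 + 36 + 4 + 9 + 9 + 4 + 1 + 4 + 9 + 4 + 4 + 4 = 211
||T||_HS = sqrt(211) = 14.5258

14.5258


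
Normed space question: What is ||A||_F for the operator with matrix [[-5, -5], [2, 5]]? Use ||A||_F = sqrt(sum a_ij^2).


||A||_F^2 = sum a_ij^2
= (-5)^2 + (-5)^2 + 2^2 + 5^2
= 25 + 25 + 4 + 25 = 79
||A||_F = sqrt(79) = 8.8882

8.8882


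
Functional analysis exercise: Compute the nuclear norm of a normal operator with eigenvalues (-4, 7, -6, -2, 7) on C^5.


For a normal operator, singular values equal |eigenvalues|.
Trace norm = sum |lambda_i| = 4 + 7 + 6 + 2 + 7
= 26

26


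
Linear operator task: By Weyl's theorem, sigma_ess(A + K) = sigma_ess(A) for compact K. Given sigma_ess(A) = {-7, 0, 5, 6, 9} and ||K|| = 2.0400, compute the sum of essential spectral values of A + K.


By Weyl's theorem, the essential spectrum is invariant under compact perturbations.
sigma_ess(A + K) = sigma_ess(A) = {-7, 0, 5, 6, 9}
Sum = -7 + 0 + 5 + 6 + 9 = 13

13


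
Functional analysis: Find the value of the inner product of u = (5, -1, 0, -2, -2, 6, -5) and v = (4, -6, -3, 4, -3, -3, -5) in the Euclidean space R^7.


Computing the standard inner product <u, v> = sum u_i * v_i
= 5*4 + -1*-6 + 0*-3 + -2*4 + -2*-3 + 6*-3 + -5*-5
= 20 + 6 + 0 + -8 + 6 + -18 + 25
= 31

31


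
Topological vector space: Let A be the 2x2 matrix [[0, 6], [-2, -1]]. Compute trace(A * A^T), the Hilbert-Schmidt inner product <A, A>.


trace(A * A^T) = sum of squares of all entries
= 0^2 + 6^2 + (-2)^2 + (-1)^2
= 0 + 36 + 4 + 1
= 41

41


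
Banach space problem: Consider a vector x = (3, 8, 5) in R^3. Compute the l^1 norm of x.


The l^1 norm equals the sum of absolute values of all components.
||x||_1 = 3 + 8 + 5
= 16

16.0000


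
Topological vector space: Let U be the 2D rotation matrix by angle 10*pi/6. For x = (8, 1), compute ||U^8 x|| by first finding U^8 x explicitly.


U is a rotation by theta = 10*pi/6
U^8 = rotation by 8*theta = 80*pi/6 = 8*pi/6 (mod 2*pi)
cos(8*pi/6) = -0.5000, sin(8*pi/6) = -0.8660
U^8 x = (-0.5000 * 8 - -0.8660 * 1, -0.8660 * 8 + -0.5000 * 1)
= (-3.1340, -7.4282)
||U^8 x|| = sqrt((-3.1340)^2 + (-7.4282)^2) = sqrt(65.0000) = 8.0623

8.0623


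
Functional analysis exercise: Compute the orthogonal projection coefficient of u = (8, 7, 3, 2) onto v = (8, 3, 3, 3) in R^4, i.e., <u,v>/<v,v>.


Computing <u,v> = 8*8 + 7*3 + 3*3 + 2*3 = 100
Computing <v,v> = 8^2 + 3^2 + 3^2 + 3^2 = 91
Projection coefficient = 100/91 = 1.0989

1.0989


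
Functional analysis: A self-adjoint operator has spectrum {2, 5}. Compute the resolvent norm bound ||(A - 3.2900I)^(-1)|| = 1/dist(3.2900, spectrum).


dist(3.2900, {2, 5}) = min(|3.2900 - 2|, |3.2900 - 5|)
= min(1.2900, 1.7100) = 1.2900
Resolvent bound = 1/1.2900 = 0.7752

0.7752


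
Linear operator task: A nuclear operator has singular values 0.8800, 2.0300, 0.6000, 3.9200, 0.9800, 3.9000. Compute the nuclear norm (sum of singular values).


The nuclear norm is the sum of all singular values.
||T||_1 = 0.8800 + 2.0300 + 0.6000 + 3.9200 + 0.9800 + 3.9000
= 12.3100

12.3100


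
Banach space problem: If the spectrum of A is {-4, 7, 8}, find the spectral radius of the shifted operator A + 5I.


Spectrum of A + 5I = {1, 12, 13}
Spectral radius = max |lambda| over the shifted spectrum
= max(1, 12, 13) = 13

13


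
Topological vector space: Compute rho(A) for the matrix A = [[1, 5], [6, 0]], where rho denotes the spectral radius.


For a 2x2 matrix, eigenvalues satisfy lambda^2 - (trace)*lambda + det = 0
trace = 1 + 0 = 1
det = 1*0 - 5*6 = -30
discriminant = 1^2 - 4*(-30) = 121
spectral radius = max |eigenvalue| = 6.0000

6.0000


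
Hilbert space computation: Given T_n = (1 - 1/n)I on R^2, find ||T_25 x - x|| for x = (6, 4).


T_25 x - x = (1 - 1/25)x - x = -x/25
||x|| = sqrt(52) = 7.2111
||T_25 x - x|| = ||x||/25 = 7.2111/25 = 0.2884

0.2884


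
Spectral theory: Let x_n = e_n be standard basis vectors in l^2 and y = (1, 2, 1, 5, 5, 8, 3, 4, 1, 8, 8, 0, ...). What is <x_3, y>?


x_3 = e_3 is the standard basis vector with 1 in position 3.
<x_3, y> = y_3 = 1
As n -> infinity, <x_n, y> -> 0, confirming weak convergence of (x_n) to 0.

1


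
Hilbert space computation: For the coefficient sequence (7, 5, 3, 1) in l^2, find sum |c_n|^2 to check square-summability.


sum |c_n|^2 = 7^2 + 5^2 + 3^2 + 1^2
= 49 + 25 + 9 + 1
= 84

84


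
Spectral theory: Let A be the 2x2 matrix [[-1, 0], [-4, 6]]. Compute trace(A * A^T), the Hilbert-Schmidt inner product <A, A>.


trace(A * A^T) = sum of squares of all entries
= (-1)^2 + 0^2 + (-4)^2 + 6^2
= 1 + 0 + 16 + 36
= 53

53


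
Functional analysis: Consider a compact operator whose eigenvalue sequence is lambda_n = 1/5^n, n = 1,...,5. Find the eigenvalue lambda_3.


The eigenvalue formula gives lambda_3 = 1/5^3
= 1/125
= 0.0080

0.0080


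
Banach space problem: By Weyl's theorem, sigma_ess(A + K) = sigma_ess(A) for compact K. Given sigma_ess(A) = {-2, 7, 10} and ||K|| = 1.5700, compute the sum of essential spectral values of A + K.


By Weyl's theorem, the essential spectrum is invariant under compact perturbations.
sigma_ess(A + K) = sigma_ess(A) = {-2, 7, 10}
Sum = -2 + 7 + 10 = 15

15


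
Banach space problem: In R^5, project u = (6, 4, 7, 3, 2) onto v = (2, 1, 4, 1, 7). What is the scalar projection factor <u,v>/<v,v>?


Computing <u,v> = 6*2 + 4*1 + 7*4 + 3*1 + 2*7 = 61
Computing <v,v> = 2^2 + 1^2 + 4^2 + 1^2 + 7^2 = 71
Projection coefficient = 61/71 = 0.8592

0.8592


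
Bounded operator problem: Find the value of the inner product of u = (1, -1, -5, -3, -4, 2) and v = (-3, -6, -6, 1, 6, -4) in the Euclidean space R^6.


Computing the standard inner product <u, v> = sum u_i * v_i
= 1*-3 + -1*-6 + -5*-6 + -3*1 + -4*6 + 2*-4
= -3 + 6 + 30 + -3 + -24 + -8
= -2

-2


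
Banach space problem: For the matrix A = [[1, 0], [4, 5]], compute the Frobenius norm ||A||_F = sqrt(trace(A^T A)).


||A||_F^2 = sum a_ij^2
= 1^2 + 0^2 + 4^2 + 5^2
= 1 + 0 + 16 + 25 = 42
||A||_F = sqrt(42) = 6.4807

6.4807


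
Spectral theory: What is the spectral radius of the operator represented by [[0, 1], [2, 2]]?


For a 2x2 matrix, eigenvalues satisfy lambda^2 - (trace)*lambda + det = 0
trace = 0 + 2 = 2
det = 0*2 - 1*2 = -2
discriminant = 2^2 - 4*(-2) = 12
spectral radius = max |eigenvalue| = 2.7321

2.7321


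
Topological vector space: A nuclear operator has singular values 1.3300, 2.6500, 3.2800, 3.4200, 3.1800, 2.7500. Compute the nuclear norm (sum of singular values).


The nuclear norm is the sum of all singular values.
||T||_1 = 1.3300 + 2.6500 + 3.2800 + 3.4200 + 3.1800 + 2.7500
= 16.6100

16.6100


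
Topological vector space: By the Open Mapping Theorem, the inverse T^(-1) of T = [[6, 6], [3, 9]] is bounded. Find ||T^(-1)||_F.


det(T) = 6*9 - 6*3 = 36
T^(-1) = (1/36) * [[9, -6], [-3, 6]] = [[0.2500, -0.1667], [-0.0833, 0.1667]]
||T^(-1)||_F^2 = 0.2500^2 + (-0.1667)^2 + (-0.0833)^2 + 0.1667^2 = 0.1250
||T^(-1)||_F = sqrt(0.1250) = 0.3536

0.3536


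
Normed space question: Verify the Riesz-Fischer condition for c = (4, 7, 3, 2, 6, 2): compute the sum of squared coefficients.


sum |c_n|^2 = 4^2 + 7^2 + 3^2 + 2^2 + 6^2 + 2^2
= 16 + 49 + 9 + 4 + 36 + 4
= 118

118


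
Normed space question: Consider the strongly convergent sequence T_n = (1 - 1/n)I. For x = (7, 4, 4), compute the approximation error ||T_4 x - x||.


T_4 x - x = (1 - 1/4)x - x = -x/4
||x|| = sqrt(81) = 9.0000
||T_4 x - x|| = ||x||/4 = 9.0000/4 = 2.2500

2.2500


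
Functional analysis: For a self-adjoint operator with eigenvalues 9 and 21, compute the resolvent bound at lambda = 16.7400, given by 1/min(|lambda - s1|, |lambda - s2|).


dist(16.7400, {9, 21}) = min(|16.7400 - 9|, |16.7400 - 21|)
= min(7.7400, 4.2600) = 4.2600
Resolvent bound = 1/4.2600 = 0.2347

0.2347


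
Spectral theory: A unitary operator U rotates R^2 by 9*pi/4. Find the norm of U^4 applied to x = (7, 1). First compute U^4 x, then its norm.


U is a rotation by theta = 9*pi/4
U^4 = rotation by 4*theta = 36*pi/4 = 4*pi/4 (mod 2*pi)
cos(4*pi/4) = -1.0000, sin(4*pi/4) = 0.0000
U^4 x = (-1.0000 * 7 - 0.0000 * 1, 0.0000 * 7 + -1.0000 * 1)
= (-7.0000, -1.0000)
||U^4 x|| = sqrt((-7.0000)^2 + (-1.0000)^2) = sqrt(50.0000) = 7.0711

7.0711


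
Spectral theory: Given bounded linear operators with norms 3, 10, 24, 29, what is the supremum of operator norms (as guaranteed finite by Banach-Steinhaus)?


By the Uniform Boundedness Principle, the supremum of norms is finite.
sup_k ||T_k|| = max(3, 10, 24, 29) = 29

29


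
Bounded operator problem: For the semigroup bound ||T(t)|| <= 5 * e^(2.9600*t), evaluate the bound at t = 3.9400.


||T(3.9400)|| <= 5 * exp(2.9600 * 3.9400)
= 5 * exp(11.6624)
= 5 * 116122.3900
= 580611.9500

580611.9500


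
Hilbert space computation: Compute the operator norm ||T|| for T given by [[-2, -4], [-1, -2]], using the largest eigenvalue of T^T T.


A^T A = [[5, 10], [10, 20]]
trace(A^T A) = 25, det(A^T A) = 0
discriminant = 25^2 - 4*0 = 625
Largest eigenvalue of A^T A = (trace + sqrt(disc))/2 = 25.0000
||T|| = sqrt(25.0000) = 5.0000

5.0000


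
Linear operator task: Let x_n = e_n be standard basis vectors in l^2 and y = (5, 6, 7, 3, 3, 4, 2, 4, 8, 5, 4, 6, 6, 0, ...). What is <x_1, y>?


x_1 = e_1 is the standard basis vector with 1 in position 1.
<x_1, y> = y_1 = 5
As n -> infinity, <x_n, y> -> 0, confirming weak convergence of (x_n) to 0.

5


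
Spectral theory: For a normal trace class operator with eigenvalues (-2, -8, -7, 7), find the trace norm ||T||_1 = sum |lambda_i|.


For a normal operator, singular values equal |eigenvalues|.
Trace norm = sum |lambda_i| = 2 + 8 + 7 + 7
= 24

24


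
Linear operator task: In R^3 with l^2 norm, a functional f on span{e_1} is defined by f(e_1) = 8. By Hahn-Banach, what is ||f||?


The norm of f is given by ||f|| = sup_{||x||=1} |f(x)|.
On span{e_1}, ||e_1|| = 1, so ||f|| = |f(e_1)| / ||e_1||
= |8| / 1 = 8.0000

8.0000


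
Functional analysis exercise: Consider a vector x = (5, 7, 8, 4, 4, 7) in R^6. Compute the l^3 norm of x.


The l^3 norm = (sum |x_i|^3)^(1/3)
Sum of 3th powers = 125 + 343 + 512 + 64 + 64 + 343 = 1451
||x||_3 = (1451)^(1/3) = 11.3211

11.3211


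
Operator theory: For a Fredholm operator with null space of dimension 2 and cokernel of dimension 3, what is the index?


The Fredholm index is defined as ind(T) = dim(ker T) - dim(coker T)
= 2 - 3
= -1

-1


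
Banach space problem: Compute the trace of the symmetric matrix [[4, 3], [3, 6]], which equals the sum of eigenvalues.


For a self-adjoint (symmetric) matrix, the eigenvalues are real.
The sum of eigenvalues equals the trace of the matrix.
trace = 4 + 6 = 10

10


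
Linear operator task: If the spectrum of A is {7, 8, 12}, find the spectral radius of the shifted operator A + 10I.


Spectrum of A + 10I = {17, 18, 22}
Spectral radius = max |lambda| over the shifted spectrum
= max(17, 18, 22) = 22

22


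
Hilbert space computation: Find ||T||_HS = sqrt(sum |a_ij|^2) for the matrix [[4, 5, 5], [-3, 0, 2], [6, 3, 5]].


The Hilbert-Schmidt norm is sqrt(sum of squares of all entries).
Sum of squares = 4^2 + 5^2 + 5^2 + (-3)^2 + 0^2 + 2^2 + 6^2 + 3^2 + 5^2
= 16 + 25 + 25 + 9 + 0 + 4 + 36 + 9 + 25 = 149
||T||_HS = sqrt(149) = 12.2066

12.2066


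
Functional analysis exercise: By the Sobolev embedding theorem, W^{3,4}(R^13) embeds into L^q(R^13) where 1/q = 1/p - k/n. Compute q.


Using the Sobolev embedding formula: 1/q = 1/p - k/n
1/q = 1/4 - 3/13 = 1/52
q = 1/(1/52) = 52

52.0000


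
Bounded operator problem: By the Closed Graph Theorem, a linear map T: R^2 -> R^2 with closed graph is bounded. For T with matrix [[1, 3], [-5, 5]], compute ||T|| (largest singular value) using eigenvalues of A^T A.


A^T A = [[26, -22], [-22, 34]]
trace(A^T A) = 60, det(A^T A) = 400
discriminant = 60^2 - 4*400 = 2000
Largest eigenvalue of A^T A = (trace + sqrt(disc))/2 = 52.3607
||T|| = sqrt(52.3607) = 7.2361

7.2361


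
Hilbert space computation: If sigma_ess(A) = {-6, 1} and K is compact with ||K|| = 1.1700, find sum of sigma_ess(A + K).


By Weyl's theorem, the essential spectrum is invariant under compact perturbations.
sigma_ess(A + K) = sigma_ess(A) = {-6, 1}
Sum = -6 + 1 = -5

-5


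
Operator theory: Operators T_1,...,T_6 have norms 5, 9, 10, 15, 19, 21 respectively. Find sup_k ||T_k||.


By the Uniform Boundedness Principle, the supremum of norms is finite.
sup_k ||T_k|| = max(5, 9, 10, 15, 19, 21) = 21

21


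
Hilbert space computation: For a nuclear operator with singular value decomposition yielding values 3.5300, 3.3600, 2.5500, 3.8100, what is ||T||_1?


The nuclear norm is the sum of all singular values.
||T||_1 = 3.5300 + 3.3600 + 2.5500 + 3.8100
= 13.2500

13.2500


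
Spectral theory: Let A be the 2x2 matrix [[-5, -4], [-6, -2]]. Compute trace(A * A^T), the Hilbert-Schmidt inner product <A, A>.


trace(A * A^T) = sum of squares of all entries
= (-5)^2 + (-4)^2 + (-6)^2 + (-2)^2
= 25 + 16 + 36 + 4
= 81

81


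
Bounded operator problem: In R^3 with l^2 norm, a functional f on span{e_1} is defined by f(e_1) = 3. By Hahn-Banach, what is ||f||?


The norm of f is given by ||f|| = sup_{||x||=1} |f(x)|.
On span{e_1}, ||e_1|| = 1, so ||f|| = |f(e_1)| / ||e_1||
= |3| / 1 = 3.0000

3.0000


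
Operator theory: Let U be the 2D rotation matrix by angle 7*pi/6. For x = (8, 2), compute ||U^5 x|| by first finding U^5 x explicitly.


U is a rotation by theta = 7*pi/6
U^5 = rotation by 5*theta = 35*pi/6 = 11*pi/6 (mod 2*pi)
cos(11*pi/6) = 0.8660, sin(11*pi/6) = -0.5000
U^5 x = (0.8660 * 8 - -0.5000 * 2, -0.5000 * 8 + 0.8660 * 2)
= (7.9282, -2.2679)
||U^5 x|| = sqrt(7.9282^2 + (-2.2679)^2) = sqrt(68.0000) = 8.2462

8.2462


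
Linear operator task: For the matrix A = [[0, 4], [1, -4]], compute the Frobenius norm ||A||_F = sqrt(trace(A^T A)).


||A||_F^2 = sum a_ij^2
= 0^2 + 4^2 + 1^2 + (-4)^2
= 0 + 16 + 1 + 16 = 33
||A||_F = sqrt(33) = 5.7446

5.7446


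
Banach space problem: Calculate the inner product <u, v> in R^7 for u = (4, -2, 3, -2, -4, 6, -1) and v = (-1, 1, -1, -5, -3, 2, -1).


Computing the standard inner product <u, v> = sum u_i * v_i
= 4*-1 + -2*1 + 3*-1 + -2*-5 + -4*-3 + 6*2 + -1*-1
= -4 + -2 + -3 + 10 + 12 + 12 + 1
= 26

26


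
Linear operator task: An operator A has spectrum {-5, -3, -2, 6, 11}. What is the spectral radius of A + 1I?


Spectrum of A + 1I = {-4, -2, -1, 7, 12}
Spectral radius = max |lambda| over the shifted spectrum
= max(4, 2, 1, 7, 12) = 12

12


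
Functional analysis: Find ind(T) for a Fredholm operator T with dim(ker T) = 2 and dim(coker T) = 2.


The Fredholm index is defined as ind(T) = dim(ker T) - dim(coker T)
= 2 - 2
= 0

0


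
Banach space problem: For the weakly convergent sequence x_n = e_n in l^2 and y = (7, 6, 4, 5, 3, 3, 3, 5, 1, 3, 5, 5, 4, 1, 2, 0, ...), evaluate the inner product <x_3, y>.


x_3 = e_3 is the standard basis vector with 1 in position 3.
<x_3, y> = y_3 = 4
As n -> infinity, <x_n, y> -> 0, confirming weak convergence of (x_n) to 0.

4


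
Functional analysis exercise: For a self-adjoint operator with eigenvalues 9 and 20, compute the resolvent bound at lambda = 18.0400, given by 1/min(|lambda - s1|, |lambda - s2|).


dist(18.0400, {9, 20}) = min(|18.0400 - 9|, |18.0400 - 20|)
= min(9.0400, 1.9600) = 1.9600
Resolvent bound = 1/1.9600 = 0.5102

0.5102


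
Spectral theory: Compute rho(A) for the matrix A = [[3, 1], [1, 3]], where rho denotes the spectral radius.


For a 2x2 matrix, eigenvalues satisfy lambda^2 - (trace)*lambda + det = 0
trace = 3 + 3 = 6
det = 3*3 - 1*1 = 8
discriminant = 6^2 - 4*(8) = 4
spectral radius = max |eigenvalue| = 4.0000

4.0000


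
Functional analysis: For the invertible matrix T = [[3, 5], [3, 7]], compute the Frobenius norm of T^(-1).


det(T) = 3*7 - 5*3 = 6
T^(-1) = (1/6) * [[7, -5], [-3, 3]] = [[1.1667, -0.8333], [-0.5000, 0.5000]]
||T^(-1)||_F^2 = 1.1667^2 + (-0.8333)^2 + (-0.5000)^2 + 0.5000^2 = 2.5556
||T^(-1)||_F = sqrt(2.5556) = 1.5986

1.5986


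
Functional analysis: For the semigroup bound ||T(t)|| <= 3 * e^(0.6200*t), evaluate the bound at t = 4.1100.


||T(4.1100)|| <= 3 * exp(0.6200 * 4.1100)
= 3 * exp(2.5482)
= 3 * 12.7841
= 38.3522

38.3522


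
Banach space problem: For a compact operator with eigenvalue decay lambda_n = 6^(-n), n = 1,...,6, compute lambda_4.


The eigenvalue formula gives lambda_4 = 1/6^4
= 1/1296
= 7.7160e-04

7.7160e-04


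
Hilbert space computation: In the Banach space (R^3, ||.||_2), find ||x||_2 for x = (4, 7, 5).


The l^2 norm = (sum |x_i|^2)^(1/2)
Sum of 2th powers = 16 + 49 + 25 = 90
||x||_2 = (90)^(1/2) = 9.4868

9.4868


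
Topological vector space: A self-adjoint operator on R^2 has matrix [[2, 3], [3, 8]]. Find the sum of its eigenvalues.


For a self-adjoint (symmetric) matrix, the eigenvalues are real.
The sum of eigenvalues equals the trace of the matrix.
trace = 2 + 8 = 10

10


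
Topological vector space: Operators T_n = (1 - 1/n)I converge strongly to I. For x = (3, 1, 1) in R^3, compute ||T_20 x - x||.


T_20 x - x = (1 - 1/20)x - x = -x/20
||x|| = sqrt(11) = 3.3166
||T_20 x - x|| = ||x||/20 = 3.3166/20 = 0.1658

0.1658


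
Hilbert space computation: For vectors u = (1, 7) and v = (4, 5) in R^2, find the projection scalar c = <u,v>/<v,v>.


Computing <u,v> = 1*4 + 7*5 = 39
Computing <v,v> = 4^2 + 5^2 = 41
Projection coefficient = 39/41 = 0.9512

0.9512


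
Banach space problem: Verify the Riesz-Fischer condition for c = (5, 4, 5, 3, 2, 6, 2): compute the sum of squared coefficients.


sum |c_n|^2 = 5^2 + 4^2 + 5^2 + 3^2 + 2^2 + 6^2 + 2^2
= 25 + 16 + 25 + 9 + 4 + 36 + 4
= 119

119


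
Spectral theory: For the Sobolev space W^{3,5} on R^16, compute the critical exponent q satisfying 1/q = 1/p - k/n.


Using the Sobolev embedding formula: 1/q = 1/p - k/n
1/q = 1/5 - 3/16 = 1/80
q = 1/(1/80) = 80

80.0000


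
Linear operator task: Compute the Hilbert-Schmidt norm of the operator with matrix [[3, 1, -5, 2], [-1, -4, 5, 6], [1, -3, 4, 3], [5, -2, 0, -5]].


The Hilbert-Schmidt norm is sqrt(sum of squares of all entries).
Sum of squares = 3^2 + 1^2 + (-5)^2 + 2^2 + (-1)^2 + (-4)^2 + 5^2 + 6^2 + 1^2 + (-3)^2 + 4^2 + 3^2 + 5^2 + (-2)^2 + 0^2 + (-5)^2
= 9 + 1 + 25 + 4 + 1 + 16 + 25 + 36 + 1 + 9 + 16 + 9 + 25 + 4 + 0 + 25 = 206
||T||_HS = sqrt(206) = 14.3527

14.3527


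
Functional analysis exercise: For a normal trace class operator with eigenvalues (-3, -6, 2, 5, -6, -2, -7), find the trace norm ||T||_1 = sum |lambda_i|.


For a normal operator, singular values equal |eigenvalues|.
Trace norm = sum |lambda_i| = 3 + 6 + 2 + 5 + 6 + 2 + 7
= 31

31


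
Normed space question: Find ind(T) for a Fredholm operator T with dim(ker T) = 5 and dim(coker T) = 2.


The Fredholm index is defined as ind(T) = dim(ker T) - dim(coker T)
= 5 - 2
= 3

3


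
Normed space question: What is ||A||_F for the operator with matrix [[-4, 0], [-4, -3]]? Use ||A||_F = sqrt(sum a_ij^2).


||A||_F^2 = sum a_ij^2
= (-4)^2 + 0^2 + (-4)^2 + (-3)^2
= 16 + 0 + 16 + 9 = 41
||A||_F = sqrt(41) = 6.4031

6.4031


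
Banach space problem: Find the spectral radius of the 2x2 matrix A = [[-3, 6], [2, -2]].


For a 2x2 matrix, eigenvalues satisfy lambda^2 - (trace)*lambda + det = 0
trace = -3 + -2 = -5
det = -3*-2 - 6*2 = -6
discriminant = (-5)^2 - 4*(-6) = 49
spectral radius = max |eigenvalue| = 6.0000

6.0000


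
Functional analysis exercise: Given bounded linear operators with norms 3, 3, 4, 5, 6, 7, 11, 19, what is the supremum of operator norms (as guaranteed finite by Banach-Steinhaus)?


By the Uniform Boundedness Principle, the supremum of norms is finite.
sup_k ||T_k|| = max(3, 3, 4, 5, 6, 7, 11, 19) = 19

19


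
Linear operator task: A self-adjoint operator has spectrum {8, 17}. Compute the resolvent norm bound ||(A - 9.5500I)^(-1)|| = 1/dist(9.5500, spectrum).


dist(9.5500, {8, 17}) = min(|9.5500 - 8|, |9.5500 - 17|)
= min(1.5500, 7.4500) = 1.5500
Resolvent bound = 1/1.5500 = 0.6452

0.6452


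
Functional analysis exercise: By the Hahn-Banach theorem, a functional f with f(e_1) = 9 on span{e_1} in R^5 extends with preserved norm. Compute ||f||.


The norm of f is given by ||f|| = sup_{||x||=1} |f(x)|.
On span{e_1}, ||e_1|| = 1, so ||f|| = |f(e_1)| / ||e_1||
= |9| / 1 = 9.0000

9.0000


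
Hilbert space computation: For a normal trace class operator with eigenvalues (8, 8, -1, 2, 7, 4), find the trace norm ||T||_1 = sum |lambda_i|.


For a normal operator, singular values equal |eigenvalues|.
Trace norm = sum |lambda_i| = 8 + 8 + 1 + 2 + 7 + 4
= 30

30


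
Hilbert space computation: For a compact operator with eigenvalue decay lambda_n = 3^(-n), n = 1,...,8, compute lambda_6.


The eigenvalue formula gives lambda_6 = 1/3^6
= 1/729
= 0.0014

0.0014


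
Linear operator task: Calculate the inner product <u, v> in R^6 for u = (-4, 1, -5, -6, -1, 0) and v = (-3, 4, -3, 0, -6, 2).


Computing the standard inner product <u, v> = sum u_i * v_i
= -4*-3 + 1*4 + -5*-3 + -6*0 + -1*-6 + 0*2
= 12 + 4 + 15 + 0 + 6 + 0
= 37

37


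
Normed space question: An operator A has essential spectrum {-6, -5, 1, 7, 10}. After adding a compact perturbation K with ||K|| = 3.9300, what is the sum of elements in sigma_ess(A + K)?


By Weyl's theorem, the essential spectrum is invariant under compact perturbations.
sigma_ess(A + K) = sigma_ess(A) = {-6, -5, 1, 7, 10}
Sum = -6 + -5 + 1 + 7 + 10 = 7

7


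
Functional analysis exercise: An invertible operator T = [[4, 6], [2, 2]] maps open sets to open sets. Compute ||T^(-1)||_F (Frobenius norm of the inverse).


det(T) = 4*2 - 6*2 = -4
T^(-1) = (1/-4) * [[2, -6], [-2, 4]] = [[-0.5000, 1.5000], [0.5000, -1.0000]]
||T^(-1)||_F^2 = (-0.5000)^2 + 1.5000^2 + 0.5000^2 + (-1.0000)^2 = 3.7500
||T^(-1)||_F = sqrt(3.7500) = 1.9365

1.9365
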